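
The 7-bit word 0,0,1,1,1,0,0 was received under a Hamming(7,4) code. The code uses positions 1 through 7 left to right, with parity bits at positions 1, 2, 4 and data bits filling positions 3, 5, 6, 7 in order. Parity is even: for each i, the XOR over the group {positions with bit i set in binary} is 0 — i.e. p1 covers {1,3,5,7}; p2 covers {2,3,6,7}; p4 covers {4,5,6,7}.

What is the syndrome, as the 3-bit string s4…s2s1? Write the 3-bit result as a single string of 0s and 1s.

s1 (pos 1,3,5,7): 0⊕1⊕1⊕0 = 0
s2 (pos 2,3,6,7): 0⊕1⊕0⊕0 = 1
s4 (pos 4,5,6,7): 1⊕1⊕0⊕0 = 0
Syndrome s4…s1 = 010 → error at position 2.

010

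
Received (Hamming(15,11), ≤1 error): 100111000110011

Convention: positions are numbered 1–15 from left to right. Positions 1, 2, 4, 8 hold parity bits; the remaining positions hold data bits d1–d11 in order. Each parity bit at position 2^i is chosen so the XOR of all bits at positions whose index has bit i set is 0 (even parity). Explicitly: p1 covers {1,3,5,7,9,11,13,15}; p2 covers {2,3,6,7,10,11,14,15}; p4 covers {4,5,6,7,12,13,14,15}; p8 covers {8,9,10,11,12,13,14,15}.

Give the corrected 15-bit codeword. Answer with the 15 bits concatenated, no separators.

s1 (pos 1,3,5,7,9,11,13,15): 1⊕0⊕1⊕0⊕0⊕1⊕0⊕1 = 0
s2 (pos 2,3,6,7,10,11,14,15): 0⊕0⊕1⊕0⊕1⊕1⊕1⊕1 = 1
s4 (pos 4,5,6,7,12,13,14,15): 1⊕1⊕1⊕0⊕0⊕0⊕1⊕1 = 1
s8 (pos 8,9,10,11,12,13,14,15): 0⊕0⊕1⊕1⊕0⊕0⊕1⊕1 = 0
Syndrome s8…s1 = 0110 → error at position 6.
Flip position 6: 100111000110011 → 100110000110011

100110000110011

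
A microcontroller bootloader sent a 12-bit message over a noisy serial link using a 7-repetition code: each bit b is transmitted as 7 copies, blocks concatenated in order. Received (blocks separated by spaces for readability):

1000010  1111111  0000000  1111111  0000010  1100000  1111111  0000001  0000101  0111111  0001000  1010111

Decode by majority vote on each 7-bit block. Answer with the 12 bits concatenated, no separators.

010100100101

Block 1 (1000010): 2 ones → 0
Block 2 (1111111): 7 ones → 1
Block 3 (0000000): 0 ones → 0
Block 4 (1111111): 7 ones → 1
Block 5 (0000010): 1 one → 0
Block 6 (1100000): 2 ones → 0
Block 7 (1111111): 7 ones → 1
Block 8 (0000001): 1 one → 0
Block 9 (0000101): 2 ones → 0
Block 10 (0111111): 6 ones → 1
Block 11 (0001000): 1 one → 0
Block 12 (1010111): 5 ones → 1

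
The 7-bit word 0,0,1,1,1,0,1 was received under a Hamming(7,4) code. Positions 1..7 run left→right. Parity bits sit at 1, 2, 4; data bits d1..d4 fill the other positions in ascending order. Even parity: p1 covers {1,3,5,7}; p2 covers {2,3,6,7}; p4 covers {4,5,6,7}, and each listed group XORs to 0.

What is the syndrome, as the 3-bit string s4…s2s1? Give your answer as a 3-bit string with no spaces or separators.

101

s1 (pos 1,3,5,7): 0⊕1⊕1⊕1 = 1
s2 (pos 2,3,6,7): 0⊕1⊕0⊕1 = 0
s4 (pos 4,5,6,7): 1⊕1⊕0⊕1 = 1
Syndrome s4…s1 = 101 → error at position 5.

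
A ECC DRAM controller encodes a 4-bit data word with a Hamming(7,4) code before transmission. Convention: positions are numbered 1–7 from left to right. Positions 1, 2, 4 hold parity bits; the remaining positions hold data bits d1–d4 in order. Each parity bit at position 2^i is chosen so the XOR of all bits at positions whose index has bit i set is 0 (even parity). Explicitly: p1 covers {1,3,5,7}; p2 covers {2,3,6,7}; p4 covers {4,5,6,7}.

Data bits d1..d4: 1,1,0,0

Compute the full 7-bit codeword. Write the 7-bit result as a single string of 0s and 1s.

0111100

Place data at non-parity positions: p1 p2 1 p4 1 0 0
p1 (pos 1,3,5,7): XOR of data positions = 1⊕1⊕0 = 0
p2 (pos 2,3,6,7): XOR of data positions = 1⊕0⊕0 = 1
p4 (pos 4,5,6,7): XOR of data positions = 1⊕0⊕0 = 1
Codeword: 0111100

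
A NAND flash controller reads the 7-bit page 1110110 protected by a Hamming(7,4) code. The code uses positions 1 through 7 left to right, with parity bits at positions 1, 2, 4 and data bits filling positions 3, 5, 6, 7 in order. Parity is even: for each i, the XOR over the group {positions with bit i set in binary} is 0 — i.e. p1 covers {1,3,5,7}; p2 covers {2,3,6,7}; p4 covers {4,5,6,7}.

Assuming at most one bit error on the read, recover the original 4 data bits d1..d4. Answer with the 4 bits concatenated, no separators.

s1 (pos 1,3,5,7): 1⊕1⊕1⊕0 = 1
s2 (pos 2,3,6,7): 1⊕1⊕1⊕0 = 1
s4 (pos 4,5,6,7): 0⊕1⊕1⊕0 = 0
Syndrome s4…s1 = 011 → error at position 3.
Flip position 3: 1110110 → 1100110
Read data bits from positions 3,5,6,7: 0110

0110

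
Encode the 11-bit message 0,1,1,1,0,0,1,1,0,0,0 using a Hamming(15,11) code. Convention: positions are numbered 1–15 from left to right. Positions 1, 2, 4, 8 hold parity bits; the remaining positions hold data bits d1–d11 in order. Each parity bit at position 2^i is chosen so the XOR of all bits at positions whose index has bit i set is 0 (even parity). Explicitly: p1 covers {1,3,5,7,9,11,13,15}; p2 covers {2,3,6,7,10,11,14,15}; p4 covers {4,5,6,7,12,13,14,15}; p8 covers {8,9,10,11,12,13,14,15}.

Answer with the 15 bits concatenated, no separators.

Place data at non-parity positions: p1 p2 0 p4 1 1 1 p8 0 0 1 1 0 0 0
p1 (pos 1,3,5,7,9,11,13,15): XOR of data positions = 0⊕1⊕1⊕0⊕1⊕0⊕0 = 1
p2 (pos 2,3,6,7,10,11,14,15): XOR of data positions = 0⊕1⊕1⊕0⊕1⊕0⊕0 = 1
p4 (pos 4,5,6,7,12,13,14,15): XOR of data positions = 1⊕1⊕1⊕1⊕0⊕0⊕0 = 0
p8 (pos 8,9,10,11,12,13,14,15): XOR of data positions = 0⊕0⊕1⊕1⊕0⊕0⊕0 = 0
Codeword: 110011100011000

110011100011000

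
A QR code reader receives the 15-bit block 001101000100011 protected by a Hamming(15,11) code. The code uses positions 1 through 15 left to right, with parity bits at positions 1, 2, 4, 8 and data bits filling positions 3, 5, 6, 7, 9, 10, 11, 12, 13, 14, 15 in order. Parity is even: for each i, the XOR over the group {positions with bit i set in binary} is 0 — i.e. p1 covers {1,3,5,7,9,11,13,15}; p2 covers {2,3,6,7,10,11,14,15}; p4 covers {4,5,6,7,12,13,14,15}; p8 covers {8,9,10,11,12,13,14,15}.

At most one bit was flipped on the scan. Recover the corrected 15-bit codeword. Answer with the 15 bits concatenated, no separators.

s1 (pos 1,3,5,7,9,11,13,15): 0⊕1⊕0⊕0⊕0⊕0⊕0⊕1 = 0
s2 (pos 2,3,6,7,10,11,14,15): 0⊕1⊕1⊕0⊕1⊕0⊕1⊕1 = 1
s4 (pos 4,5,6,7,12,13,14,15): 1⊕0⊕1⊕0⊕0⊕0⊕1⊕1 = 0
s8 (pos 8,9,10,11,12,13,14,15): 0⊕0⊕1⊕0⊕0⊕0⊕1⊕1 = 1
Syndrome s8…s1 = 1010 → error at position 10.
Flip position 10: 001101000100011 → 001101000000011

001101000000011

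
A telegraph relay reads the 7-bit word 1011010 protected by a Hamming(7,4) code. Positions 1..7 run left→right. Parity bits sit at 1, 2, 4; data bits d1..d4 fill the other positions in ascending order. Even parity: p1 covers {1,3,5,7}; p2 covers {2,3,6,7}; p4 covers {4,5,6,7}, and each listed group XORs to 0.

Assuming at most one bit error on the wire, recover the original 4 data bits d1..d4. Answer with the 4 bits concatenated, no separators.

s1 (pos 1,3,5,7): 1⊕1⊕0⊕0 = 0
s2 (pos 2,3,6,7): 0⊕1⊕1⊕0 = 0
s4 (pos 4,5,6,7): 1⊕0⊕1⊕0 = 0
Syndrome s4…s1 = 000 → no error.
Read data bits from positions 3,5,6,7: 1010

1010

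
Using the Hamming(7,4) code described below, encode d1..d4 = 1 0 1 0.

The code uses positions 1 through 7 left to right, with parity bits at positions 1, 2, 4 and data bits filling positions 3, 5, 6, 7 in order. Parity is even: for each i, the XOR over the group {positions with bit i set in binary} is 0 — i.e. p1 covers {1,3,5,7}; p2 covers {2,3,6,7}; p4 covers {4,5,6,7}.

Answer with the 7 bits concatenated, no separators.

1011010

Place data at non-parity positions: p1 p2 1 p4 0 1 0
p1 (pos 1,3,5,7): XOR of data positions = 1⊕0⊕0 = 1
p2 (pos 2,3,6,7): XOR of data positions = 1⊕1⊕0 = 0
p4 (pos 4,5,6,7): XOR of data positions = 0⊕1⊕0 = 1
Codeword: 1011010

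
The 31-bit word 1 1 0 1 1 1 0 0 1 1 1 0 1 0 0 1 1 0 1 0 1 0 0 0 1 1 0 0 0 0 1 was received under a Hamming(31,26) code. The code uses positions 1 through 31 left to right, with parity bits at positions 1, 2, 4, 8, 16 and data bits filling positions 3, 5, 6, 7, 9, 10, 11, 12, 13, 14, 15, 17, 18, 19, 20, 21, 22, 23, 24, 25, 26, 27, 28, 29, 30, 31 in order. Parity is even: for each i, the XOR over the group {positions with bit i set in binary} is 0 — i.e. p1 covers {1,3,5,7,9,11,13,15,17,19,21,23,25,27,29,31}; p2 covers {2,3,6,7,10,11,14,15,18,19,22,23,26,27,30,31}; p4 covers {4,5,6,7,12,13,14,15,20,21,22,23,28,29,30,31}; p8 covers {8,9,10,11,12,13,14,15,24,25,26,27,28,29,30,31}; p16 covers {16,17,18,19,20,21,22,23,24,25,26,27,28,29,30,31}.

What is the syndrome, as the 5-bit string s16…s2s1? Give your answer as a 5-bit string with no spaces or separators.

11010

s1 (pos 1,3,5,7,9,11,13,15,17,19,21,23,25,27,29,31): 1⊕0⊕1⊕0⊕1⊕1⊕1⊕0⊕1⊕1⊕1⊕0⊕1⊕0⊕0⊕1 = 0
s2 (pos 2,3,6,7,10,11,14,15,18,19,22,23,26,27,30,31): 1⊕0⊕1⊕0⊕1⊕1⊕0⊕0⊕0⊕1⊕0⊕0⊕1⊕0⊕0⊕1 = 1
s4 (pos 4,5,6,7,12,13,14,15,20,21,22,23,28,29,30,31): 1⊕1⊕1⊕0⊕0⊕1⊕0⊕0⊕0⊕1⊕0⊕0⊕0⊕0⊕0⊕1 = 0
s8 (pos 8,9,10,11,12,13,14,15,24,25,26,27,28,29,30,31): 0⊕1⊕1⊕1⊕0⊕1⊕0⊕0⊕0⊕1⊕1⊕0⊕0⊕0⊕0⊕1 = 1
s16 (pos 16,17,18,19,20,21,22,23,24,25,26,27,28,29,30,31): 1⊕1⊕0⊕1⊕0⊕1⊕0⊕0⊕0⊕1⊕1⊕0⊕0⊕0⊕0⊕1 = 1
Syndrome s16…s1 = 11010 → error at position 26.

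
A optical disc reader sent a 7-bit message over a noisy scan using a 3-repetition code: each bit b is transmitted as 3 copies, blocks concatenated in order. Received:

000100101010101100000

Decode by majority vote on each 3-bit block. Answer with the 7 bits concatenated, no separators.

0010100

Block 1 (000): 0 ones → 0
Block 2 (100): 1 one → 0
Block 3 (101): 2 ones → 1
Block 4 (010): 1 one → 0
Block 5 (101): 2 ones → 1
Block 6 (100): 1 one → 0
Block 7 (000): 0 ones → 0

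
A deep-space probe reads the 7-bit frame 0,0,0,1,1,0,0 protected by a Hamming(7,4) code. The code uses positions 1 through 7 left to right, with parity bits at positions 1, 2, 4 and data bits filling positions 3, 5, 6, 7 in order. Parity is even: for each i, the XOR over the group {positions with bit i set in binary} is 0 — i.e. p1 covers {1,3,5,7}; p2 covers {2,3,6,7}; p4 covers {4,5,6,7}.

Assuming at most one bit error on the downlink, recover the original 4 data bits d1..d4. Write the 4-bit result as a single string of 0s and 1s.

s1 (pos 1,3,5,7): 0⊕0⊕1⊕0 = 1
s2 (pos 2,3,6,7): 0⊕0⊕0⊕0 = 0
s4 (pos 4,5,6,7): 1⊕1⊕0⊕0 = 0
Syndrome s4…s1 = 001 → error at position 1.
Flip position 1: 0001100 → 1001100
Read data bits from positions 3,5,6,7: 0100

0100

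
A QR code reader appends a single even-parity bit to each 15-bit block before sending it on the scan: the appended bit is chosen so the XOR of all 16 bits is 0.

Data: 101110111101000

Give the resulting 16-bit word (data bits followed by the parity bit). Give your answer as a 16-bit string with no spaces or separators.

1011101111010001

XOR of the 15 data bits: 1⊕0⊕1⊕1⊕1⊕0⊕1⊕1⊕1⊕1⊕0⊕1⊕0⊕0⊕0 = 1
Parity bit = 1 (so all 16 bits XOR to 0).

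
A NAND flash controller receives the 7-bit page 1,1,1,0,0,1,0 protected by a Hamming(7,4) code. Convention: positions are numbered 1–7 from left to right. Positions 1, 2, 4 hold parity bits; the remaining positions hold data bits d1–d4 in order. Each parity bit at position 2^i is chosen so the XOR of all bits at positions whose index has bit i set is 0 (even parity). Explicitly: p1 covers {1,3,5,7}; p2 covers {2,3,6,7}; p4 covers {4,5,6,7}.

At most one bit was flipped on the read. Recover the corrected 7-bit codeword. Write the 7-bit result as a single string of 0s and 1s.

s1 (pos 1,3,5,7): 1⊕1⊕0⊕0 = 0
s2 (pos 2,3,6,7): 1⊕1⊕1⊕0 = 1
s4 (pos 4,5,6,7): 0⊕0⊕1⊕0 = 1
Syndrome s4…s1 = 110 → error at position 6.
Flip position 6: 1110010 → 1110000

1110000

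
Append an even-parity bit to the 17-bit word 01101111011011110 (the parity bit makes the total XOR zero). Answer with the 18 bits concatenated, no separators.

XOR of the 17 data bits: 0⊕1⊕1⊕0⊕1⊕1⊕1⊕1⊕0⊕1⊕1⊕0⊕1⊕1⊕1⊕1⊕0 = 0
Parity bit = 0 (so all 18 bits XOR to 0).

011011110110111100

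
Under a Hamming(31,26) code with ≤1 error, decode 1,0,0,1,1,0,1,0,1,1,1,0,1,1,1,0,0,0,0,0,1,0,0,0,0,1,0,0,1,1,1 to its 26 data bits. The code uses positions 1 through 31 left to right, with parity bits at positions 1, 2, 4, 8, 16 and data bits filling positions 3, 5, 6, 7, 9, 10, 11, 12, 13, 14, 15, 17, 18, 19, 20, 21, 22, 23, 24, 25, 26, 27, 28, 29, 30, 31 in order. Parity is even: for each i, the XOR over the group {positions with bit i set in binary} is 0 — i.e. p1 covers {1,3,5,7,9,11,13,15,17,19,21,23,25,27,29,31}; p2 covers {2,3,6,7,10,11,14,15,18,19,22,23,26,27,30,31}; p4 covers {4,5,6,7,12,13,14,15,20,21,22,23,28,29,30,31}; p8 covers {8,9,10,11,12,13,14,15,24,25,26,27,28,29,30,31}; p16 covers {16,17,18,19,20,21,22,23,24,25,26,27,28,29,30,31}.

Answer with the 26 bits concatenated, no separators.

s1 (pos 1,3,5,7,9,11,13,15,17,19,21,23,25,27,29,31): 1⊕0⊕1⊕1⊕1⊕1⊕1⊕1⊕0⊕0⊕1⊕0⊕0⊕0⊕1⊕1 = 0
s2 (pos 2,3,6,7,10,11,14,15,18,19,22,23,26,27,30,31): 0⊕0⊕0⊕1⊕1⊕1⊕1⊕1⊕0⊕0⊕0⊕0⊕1⊕0⊕1⊕1 = 0
s4 (pos 4,5,6,7,12,13,14,15,20,21,22,23,28,29,30,31): 1⊕1⊕0⊕1⊕0⊕1⊕1⊕1⊕0⊕1⊕0⊕0⊕0⊕1⊕1⊕1 = 0
s8 (pos 8,9,10,11,12,13,14,15,24,25,26,27,28,29,30,31): 0⊕1⊕1⊕1⊕0⊕1⊕1⊕1⊕0⊕0⊕1⊕0⊕0⊕1⊕1⊕1 = 0
s16 (pos 16,17,18,19,20,21,22,23,24,25,26,27,28,29,30,31): 0⊕0⊕0⊕0⊕0⊕1⊕0⊕0⊕0⊕0⊕1⊕0⊕0⊕1⊕1⊕1 = 1
Syndrome s16…s1 = 10000 → error at position 16.
Flip position 16: 1001101011101110000010000100111 → 1001101011101111000010000100111
Read data bits from positions 3,5,6,7,9,10,11,12,13,14,15,17,18,19,20,21,22,23,24,25,26,27,28,29,30,31: 01011110111000010000100111

01011110111000010000100111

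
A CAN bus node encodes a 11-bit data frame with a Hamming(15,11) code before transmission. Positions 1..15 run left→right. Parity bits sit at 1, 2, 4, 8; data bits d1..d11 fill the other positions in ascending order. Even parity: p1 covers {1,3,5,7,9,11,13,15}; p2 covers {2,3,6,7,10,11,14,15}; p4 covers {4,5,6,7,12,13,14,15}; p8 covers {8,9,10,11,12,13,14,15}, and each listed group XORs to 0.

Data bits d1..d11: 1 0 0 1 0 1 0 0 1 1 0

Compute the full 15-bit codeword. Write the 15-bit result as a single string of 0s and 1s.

Place data at non-parity positions: p1 p2 1 p4 0 0 1 p8 0 1 0 0 1 1 0
p1 (pos 1,3,5,7,9,11,13,15): XOR of data positions = 1⊕0⊕1⊕0⊕0⊕1⊕0 = 1
p2 (pos 2,3,6,7,10,11,14,15): XOR of data positions = 1⊕0⊕1⊕1⊕0⊕1⊕0 = 0
p4 (pos 4,5,6,7,12,13,14,15): XOR of data positions = 0⊕0⊕1⊕0⊕1⊕1⊕0 = 1
p8 (pos 8,9,10,11,12,13,14,15): XOR of data positions = 0⊕1⊕0⊕0⊕1⊕1⊕0 = 1
Codeword: 101100110100110

101100110100110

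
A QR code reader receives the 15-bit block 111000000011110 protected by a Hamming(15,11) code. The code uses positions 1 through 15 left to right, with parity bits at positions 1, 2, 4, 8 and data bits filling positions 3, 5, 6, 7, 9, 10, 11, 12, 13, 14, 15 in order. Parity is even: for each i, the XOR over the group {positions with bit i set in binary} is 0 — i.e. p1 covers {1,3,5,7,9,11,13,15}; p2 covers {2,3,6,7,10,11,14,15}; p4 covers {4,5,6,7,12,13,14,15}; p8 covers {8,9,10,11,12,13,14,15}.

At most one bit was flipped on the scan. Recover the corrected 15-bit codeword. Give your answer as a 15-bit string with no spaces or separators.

s1 (pos 1,3,5,7,9,11,13,15): 1⊕1⊕0⊕0⊕0⊕1⊕1⊕0 = 0
s2 (pos 2,3,6,7,10,11,14,15): 1⊕1⊕0⊕0⊕0⊕1⊕1⊕0 = 0
s4 (pos 4,5,6,7,12,13,14,15): 0⊕0⊕0⊕0⊕1⊕1⊕1⊕0 = 1
s8 (pos 8,9,10,11,12,13,14,15): 0⊕0⊕0⊕1⊕1⊕1⊕1⊕0 = 0
Syndrome s8…s1 = 0100 → error at position 4.
Flip position 4: 111000000011110 → 111100000011110

111100000011110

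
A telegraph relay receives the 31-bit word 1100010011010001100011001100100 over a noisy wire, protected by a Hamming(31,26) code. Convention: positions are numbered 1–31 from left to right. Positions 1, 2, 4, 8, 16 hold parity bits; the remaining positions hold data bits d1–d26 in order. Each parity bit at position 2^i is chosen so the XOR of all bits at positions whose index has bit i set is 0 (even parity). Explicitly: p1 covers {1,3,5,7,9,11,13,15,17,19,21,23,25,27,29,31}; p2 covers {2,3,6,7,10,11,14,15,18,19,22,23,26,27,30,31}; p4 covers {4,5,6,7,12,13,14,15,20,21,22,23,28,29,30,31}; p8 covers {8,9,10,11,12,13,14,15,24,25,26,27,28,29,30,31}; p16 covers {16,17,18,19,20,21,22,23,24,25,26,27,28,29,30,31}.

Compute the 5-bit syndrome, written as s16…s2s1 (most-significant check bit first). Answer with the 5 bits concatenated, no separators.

10110

s1 (pos 1,3,5,7,9,11,13,15,17,19,21,23,25,27,29,31): 1⊕0⊕0⊕0⊕1⊕0⊕0⊕0⊕1⊕0⊕1⊕0⊕1⊕0⊕1⊕0 = 0
s2 (pos 2,3,6,7,10,11,14,15,18,19,22,23,26,27,30,31): 1⊕0⊕1⊕0⊕1⊕0⊕0⊕0⊕0⊕0⊕1⊕0⊕1⊕0⊕0⊕0 = 1
s4 (pos 4,5,6,7,12,13,14,15,20,21,22,23,28,29,30,31): 0⊕0⊕1⊕0⊕1⊕0⊕0⊕0⊕0⊕1⊕1⊕0⊕0⊕1⊕0⊕0 = 1
s8 (pos 8,9,10,11,12,13,14,15,24,25,26,27,28,29,30,31): 0⊕1⊕1⊕0⊕1⊕0⊕0⊕0⊕0⊕1⊕1⊕0⊕0⊕1⊕0⊕0 = 0
s16 (pos 16,17,18,19,20,21,22,23,24,25,26,27,28,29,30,31): 1⊕1⊕0⊕0⊕0⊕1⊕1⊕0⊕0⊕1⊕1⊕0⊕0⊕1⊕0⊕0 = 1
Syndrome s16…s1 = 10110 → error at position 22.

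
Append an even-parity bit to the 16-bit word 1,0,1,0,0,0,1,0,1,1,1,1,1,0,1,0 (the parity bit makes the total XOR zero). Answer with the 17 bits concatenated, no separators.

10100010111110101

XOR of the 16 data bits: 1⊕0⊕1⊕0⊕0⊕0⊕1⊕0⊕1⊕1⊕1⊕1⊕1⊕0⊕1⊕0 = 1
Parity bit = 1 (so all 17 bits XOR to 0).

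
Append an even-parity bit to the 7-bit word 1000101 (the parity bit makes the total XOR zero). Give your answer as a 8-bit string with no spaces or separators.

10001011

XOR of the 7 data bits: 1⊕0⊕0⊕0⊕1⊕0⊕1 = 1
Parity bit = 1 (so all 8 bits XOR to 0).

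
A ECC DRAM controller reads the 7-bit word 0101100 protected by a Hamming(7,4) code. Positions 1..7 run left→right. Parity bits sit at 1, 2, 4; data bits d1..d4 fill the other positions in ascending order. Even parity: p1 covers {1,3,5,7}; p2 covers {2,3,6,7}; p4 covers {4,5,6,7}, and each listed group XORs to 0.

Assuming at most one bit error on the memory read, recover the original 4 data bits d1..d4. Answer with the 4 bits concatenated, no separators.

s1 (pos 1,3,5,7): 0⊕0⊕1⊕0 = 1
s2 (pos 2,3,6,7): 1⊕0⊕0⊕0 = 1
s4 (pos 4,5,6,7): 1⊕1⊕0⊕0 = 0
Syndrome s4…s1 = 011 → error at position 3.
Flip position 3: 0101100 → 0111100
Read data bits from positions 3,5,6,7: 1100

1100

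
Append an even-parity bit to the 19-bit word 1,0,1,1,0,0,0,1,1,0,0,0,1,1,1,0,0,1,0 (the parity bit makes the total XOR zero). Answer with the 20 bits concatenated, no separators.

10110001100011100101

XOR of the 19 data bits: 1⊕0⊕1⊕1⊕0⊕0⊕0⊕1⊕1⊕0⊕0⊕0⊕1⊕1⊕1⊕0⊕0⊕1⊕0 = 1
Parity bit = 1 (so all 20 bits XOR to 0).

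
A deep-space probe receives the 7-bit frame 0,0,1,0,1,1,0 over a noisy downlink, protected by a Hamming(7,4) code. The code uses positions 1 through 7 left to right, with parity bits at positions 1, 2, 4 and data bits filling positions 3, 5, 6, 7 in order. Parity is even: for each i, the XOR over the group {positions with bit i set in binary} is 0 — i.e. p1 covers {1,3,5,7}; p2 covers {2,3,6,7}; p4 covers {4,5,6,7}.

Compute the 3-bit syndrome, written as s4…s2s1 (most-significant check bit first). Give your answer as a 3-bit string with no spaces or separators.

s1 (pos 1,3,5,7): 0⊕1⊕1⊕0 = 0
s2 (pos 2,3,6,7): 0⊕1⊕1⊕0 = 0
s4 (pos 4,5,6,7): 0⊕1⊕1⊕0 = 0
Syndrome s4…s1 = 000 → no error.

000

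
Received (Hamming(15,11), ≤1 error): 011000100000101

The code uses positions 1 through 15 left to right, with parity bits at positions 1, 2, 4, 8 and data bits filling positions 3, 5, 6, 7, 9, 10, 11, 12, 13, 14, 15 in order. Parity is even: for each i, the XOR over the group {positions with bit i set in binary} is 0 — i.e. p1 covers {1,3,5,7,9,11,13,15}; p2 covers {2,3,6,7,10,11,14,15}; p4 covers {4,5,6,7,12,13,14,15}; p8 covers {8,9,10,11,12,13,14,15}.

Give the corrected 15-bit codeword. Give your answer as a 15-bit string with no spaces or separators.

011100100000101

s1 (pos 1,3,5,7,9,11,13,15): 0⊕1⊕0⊕1⊕0⊕0⊕1⊕1 = 0
s2 (pos 2,3,6,7,10,11,14,15): 1⊕1⊕0⊕1⊕0⊕0⊕0⊕1 = 0
s4 (pos 4,5,6,7,12,13,14,15): 0⊕0⊕0⊕1⊕0⊕1⊕0⊕1 = 1
s8 (pos 8,9,10,11,12,13,14,15): 0⊕0⊕0⊕0⊕0⊕1⊕0⊕1 = 0
Syndrome s8…s1 = 0100 → error at position 4.
Flip position 4: 011000100000101 → 011100100000101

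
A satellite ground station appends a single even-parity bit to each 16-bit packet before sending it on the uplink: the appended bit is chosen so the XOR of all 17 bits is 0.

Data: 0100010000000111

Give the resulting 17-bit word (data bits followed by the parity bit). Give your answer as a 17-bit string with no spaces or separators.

XOR of the 16 data bits: 0⊕1⊕0⊕0⊕0⊕1⊕0⊕0⊕0⊕0⊕0⊕0⊕0⊕1⊕1⊕1 = 1
Parity bit = 1 (so all 17 bits XOR to 0).

01000100000001111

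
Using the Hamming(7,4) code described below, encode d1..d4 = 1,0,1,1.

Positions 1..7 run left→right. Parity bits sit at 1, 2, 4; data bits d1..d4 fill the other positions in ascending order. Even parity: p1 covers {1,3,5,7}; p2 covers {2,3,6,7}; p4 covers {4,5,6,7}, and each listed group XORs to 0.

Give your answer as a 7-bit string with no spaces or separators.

Place data at non-parity positions: p1 p2 1 p4 0 1 1
p1 (pos 1,3,5,7): XOR of data positions = 1⊕0⊕1 = 0
p2 (pos 2,3,6,7): XOR of data positions = 1⊕1⊕1 = 1
p4 (pos 4,5,6,7): XOR of data positions = 0⊕1⊕1 = 0
Codeword: 0110011

0110011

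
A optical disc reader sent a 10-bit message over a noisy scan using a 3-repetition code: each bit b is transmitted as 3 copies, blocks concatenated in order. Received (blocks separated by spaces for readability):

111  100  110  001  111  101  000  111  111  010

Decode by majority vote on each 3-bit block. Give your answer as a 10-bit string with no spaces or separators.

Block 1 (111): 3 ones → 1
Block 2 (100): 1 one → 0
Block 3 (110): 2 ones → 1
Block 4 (001): 1 one → 0
Block 5 (111): 3 ones → 1
Block 6 (101): 2 ones → 1
Block 7 (000): 0 ones → 0
Block 8 (111): 3 ones → 1
Block 9 (111): 3 ones → 1
Block 10 (010): 1 one → 0

1010110110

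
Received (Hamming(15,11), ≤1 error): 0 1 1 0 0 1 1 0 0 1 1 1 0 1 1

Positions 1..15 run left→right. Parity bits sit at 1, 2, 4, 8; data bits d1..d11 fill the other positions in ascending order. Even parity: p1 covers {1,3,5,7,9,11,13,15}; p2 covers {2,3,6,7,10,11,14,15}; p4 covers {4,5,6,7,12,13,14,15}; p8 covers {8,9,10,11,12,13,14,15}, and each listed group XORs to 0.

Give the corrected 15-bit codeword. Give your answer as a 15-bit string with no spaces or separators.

011001100110011

s1 (pos 1,3,5,7,9,11,13,15): 0⊕1⊕0⊕1⊕0⊕1⊕0⊕1 = 0
s2 (pos 2,3,6,7,10,11,14,15): 1⊕1⊕1⊕1⊕1⊕1⊕1⊕1 = 0
s4 (pos 4,5,6,7,12,13,14,15): 0⊕0⊕1⊕1⊕1⊕0⊕1⊕1 = 1
s8 (pos 8,9,10,11,12,13,14,15): 0⊕0⊕1⊕1⊕1⊕0⊕1⊕1 = 1
Syndrome s8…s1 = 1100 → error at position 12.
Flip position 12: 011001100111011 → 011001100110011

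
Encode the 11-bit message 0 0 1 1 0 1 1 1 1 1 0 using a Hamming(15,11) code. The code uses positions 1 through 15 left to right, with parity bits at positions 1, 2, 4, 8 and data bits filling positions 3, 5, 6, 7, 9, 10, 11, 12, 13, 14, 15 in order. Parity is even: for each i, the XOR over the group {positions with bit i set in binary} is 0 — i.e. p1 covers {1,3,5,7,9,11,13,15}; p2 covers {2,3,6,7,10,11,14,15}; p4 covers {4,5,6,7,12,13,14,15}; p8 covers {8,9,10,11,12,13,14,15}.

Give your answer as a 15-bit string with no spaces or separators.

110101110111110

Place data at non-parity positions: p1 p2 0 p4 0 1 1 p8 0 1 1 1 1 1 0
p1 (pos 1,3,5,7,9,11,13,15): XOR of data positions = 0⊕0⊕1⊕0⊕1⊕1⊕0 = 1
p2 (pos 2,3,6,7,10,11,14,15): XOR of data positions = 0⊕1⊕1⊕1⊕1⊕1⊕0 = 1
p4 (pos 4,5,6,7,12,13,14,15): XOR of data positions = 0⊕1⊕1⊕1⊕1⊕1⊕0 = 1
p8 (pos 8,9,10,11,12,13,14,15): XOR of data positions = 0⊕1⊕1⊕1⊕1⊕1⊕0 = 1
Codeword: 110101110111110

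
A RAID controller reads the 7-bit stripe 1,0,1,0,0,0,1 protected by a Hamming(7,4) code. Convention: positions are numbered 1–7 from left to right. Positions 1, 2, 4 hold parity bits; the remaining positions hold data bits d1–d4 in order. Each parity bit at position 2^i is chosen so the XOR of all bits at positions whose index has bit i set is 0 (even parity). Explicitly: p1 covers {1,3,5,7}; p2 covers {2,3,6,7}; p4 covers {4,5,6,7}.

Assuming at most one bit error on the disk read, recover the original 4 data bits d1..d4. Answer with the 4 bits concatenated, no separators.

s1 (pos 1,3,5,7): 1⊕1⊕0⊕1 = 1
s2 (pos 2,3,6,7): 0⊕1⊕0⊕1 = 0
s4 (pos 4,5,6,7): 0⊕0⊕0⊕1 = 1
Syndrome s4…s1 = 101 → error at position 5.
Flip position 5: 1010001 → 1010101
Read data bits from positions 3,5,6,7: 1101

1101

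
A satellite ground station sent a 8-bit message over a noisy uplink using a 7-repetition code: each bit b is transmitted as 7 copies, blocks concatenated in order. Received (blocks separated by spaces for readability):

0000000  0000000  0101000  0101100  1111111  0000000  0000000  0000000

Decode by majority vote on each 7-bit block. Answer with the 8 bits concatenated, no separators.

Block 1 (0000000): 0 ones → 0
Block 2 (0000000): 0 ones → 0
Block 3 (0101000): 2 ones → 0
Block 4 (0101100): 3 ones → 0
Block 5 (1111111): 7 ones → 1
Block 6 (0000000): 0 ones → 0
Block 7 (0000000): 0 ones → 0
Block 8 (0000000): 0 ones → 0

00001000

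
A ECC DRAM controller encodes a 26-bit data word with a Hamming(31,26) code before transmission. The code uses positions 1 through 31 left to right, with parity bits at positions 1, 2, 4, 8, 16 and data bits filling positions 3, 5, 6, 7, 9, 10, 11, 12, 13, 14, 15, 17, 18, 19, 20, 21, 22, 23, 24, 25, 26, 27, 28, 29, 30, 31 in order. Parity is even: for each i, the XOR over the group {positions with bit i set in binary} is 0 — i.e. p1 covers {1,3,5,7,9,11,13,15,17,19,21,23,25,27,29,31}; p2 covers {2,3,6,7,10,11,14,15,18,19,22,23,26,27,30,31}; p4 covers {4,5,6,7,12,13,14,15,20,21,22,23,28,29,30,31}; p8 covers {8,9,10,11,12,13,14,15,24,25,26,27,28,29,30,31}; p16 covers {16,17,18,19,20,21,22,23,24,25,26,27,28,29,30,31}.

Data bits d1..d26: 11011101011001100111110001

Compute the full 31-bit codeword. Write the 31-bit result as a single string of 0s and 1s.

Place data at non-parity positions: p1 p2 1 p4 1 0 1 p8 1 1 0 1 0 1 1 p16 0 0 1 1 0 0 1 1 1 1 1 0 0 0 1
p1 (pos 1,3,5,7,9,11,13,15,17,19,21,23,25,27,29,31): XOR of data positions = 1⊕1⊕1⊕1⊕0⊕0⊕1⊕0⊕1⊕0⊕1⊕1⊕1⊕0⊕1 = 0
p2 (pos 2,3,6,7,10,11,14,15,18,19,22,23,26,27,30,31): XOR of data positions = 1⊕0⊕1⊕1⊕0⊕1⊕1⊕0⊕1⊕0⊕1⊕1⊕1⊕0⊕1 = 0
p4 (pos 4,5,6,7,12,13,14,15,20,21,22,23,28,29,30,31): XOR of data positions = 1⊕0⊕1⊕1⊕0⊕1⊕1⊕1⊕0⊕0⊕1⊕0⊕0⊕0⊕1 = 0
p8 (pos 8,9,10,11,12,13,14,15,24,25,26,27,28,29,30,31): XOR of data positions = 1⊕1⊕0⊕1⊕0⊕1⊕1⊕1⊕1⊕1⊕1⊕0⊕0⊕0⊕1 = 0
p16 (pos 16,17,18,19,20,21,22,23,24,25,26,27,28,29,30,31): XOR of data positions = 0⊕0⊕1⊕1⊕0⊕0⊕1⊕1⊕1⊕1⊕1⊕0⊕0⊕0⊕1 = 0
Codeword: 0010101011010110001100111110001

0010101011010110001100111110001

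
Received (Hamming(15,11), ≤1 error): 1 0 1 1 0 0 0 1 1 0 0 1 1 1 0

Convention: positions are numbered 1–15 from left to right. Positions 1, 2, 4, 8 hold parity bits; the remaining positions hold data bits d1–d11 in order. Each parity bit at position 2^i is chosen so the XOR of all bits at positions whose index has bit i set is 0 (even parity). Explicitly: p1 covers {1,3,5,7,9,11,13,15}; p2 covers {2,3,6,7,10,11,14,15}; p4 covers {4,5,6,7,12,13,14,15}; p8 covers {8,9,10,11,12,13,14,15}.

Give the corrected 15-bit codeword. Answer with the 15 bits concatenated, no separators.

s1 (pos 1,3,5,7,9,11,13,15): 1⊕1⊕0⊕0⊕1⊕0⊕1⊕0 = 0
s2 (pos 2,3,6,7,10,11,14,15): 0⊕1⊕0⊕0⊕0⊕0⊕1⊕0 = 0
s4 (pos 4,5,6,7,12,13,14,15): 1⊕0⊕0⊕0⊕1⊕1⊕1⊕0 = 0
s8 (pos 8,9,10,11,12,13,14,15): 1⊕1⊕0⊕0⊕1⊕1⊕1⊕0 = 1
Syndrome s8…s1 = 1000 → error at position 8.
Flip position 8: 101100011001110 → 101100001001110

101100001001110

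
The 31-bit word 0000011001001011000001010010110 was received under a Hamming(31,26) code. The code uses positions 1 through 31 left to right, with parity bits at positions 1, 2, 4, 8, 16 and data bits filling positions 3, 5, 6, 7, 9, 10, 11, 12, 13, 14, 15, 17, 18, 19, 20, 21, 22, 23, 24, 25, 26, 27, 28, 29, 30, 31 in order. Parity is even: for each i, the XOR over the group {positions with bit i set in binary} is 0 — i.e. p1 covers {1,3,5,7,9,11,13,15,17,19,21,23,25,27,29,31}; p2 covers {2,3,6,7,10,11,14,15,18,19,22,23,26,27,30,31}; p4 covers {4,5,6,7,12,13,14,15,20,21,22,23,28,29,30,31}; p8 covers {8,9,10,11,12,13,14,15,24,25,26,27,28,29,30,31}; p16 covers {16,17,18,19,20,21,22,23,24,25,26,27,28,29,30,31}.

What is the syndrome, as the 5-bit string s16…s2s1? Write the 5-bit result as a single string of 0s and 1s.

01111

s1 (pos 1,3,5,7,9,11,13,15,17,19,21,23,25,27,29,31): 0⊕0⊕0⊕1⊕0⊕0⊕1⊕1⊕0⊕0⊕0⊕0⊕0⊕1⊕1⊕0 = 1
s2 (pos 2,3,6,7,10,11,14,15,18,19,22,23,26,27,30,31): 0⊕0⊕1⊕1⊕1⊕0⊕0⊕1⊕0⊕0⊕1⊕0⊕0⊕1⊕1⊕0 = 1
s4 (pos 4,5,6,7,12,13,14,15,20,21,22,23,28,29,30,31): 0⊕0⊕1⊕1⊕0⊕1⊕0⊕1⊕0⊕0⊕1⊕0⊕0⊕1⊕1⊕0 = 1
s8 (pos 8,9,10,11,12,13,14,15,24,25,26,27,28,29,30,31): 0⊕0⊕1⊕0⊕0⊕1⊕0⊕1⊕1⊕0⊕0⊕1⊕0⊕1⊕1⊕0 = 1
s16 (pos 16,17,18,19,20,21,22,23,24,25,26,27,28,29,30,31): 1⊕0⊕0⊕0⊕0⊕0⊕1⊕0⊕1⊕0⊕0⊕1⊕0⊕1⊕1⊕0 = 0
Syndrome s16…s1 = 01111 → error at position 15.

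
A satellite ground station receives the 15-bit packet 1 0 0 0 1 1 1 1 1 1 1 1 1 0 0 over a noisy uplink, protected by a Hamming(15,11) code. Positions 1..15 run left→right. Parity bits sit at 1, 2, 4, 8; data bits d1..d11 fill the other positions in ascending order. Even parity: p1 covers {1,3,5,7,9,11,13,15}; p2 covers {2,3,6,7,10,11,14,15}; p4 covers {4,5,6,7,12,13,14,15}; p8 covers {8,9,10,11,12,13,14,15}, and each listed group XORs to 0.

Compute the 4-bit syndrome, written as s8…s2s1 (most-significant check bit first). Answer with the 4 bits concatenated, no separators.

s1 (pos 1,3,5,7,9,11,13,15): 1⊕0⊕1⊕1⊕1⊕1⊕1⊕0 = 0
s2 (pos 2,3,6,7,10,11,14,15): 0⊕0⊕1⊕1⊕1⊕1⊕0⊕0 = 0
s4 (pos 4,5,6,7,12,13,14,15): 0⊕1⊕1⊕1⊕1⊕1⊕0⊕0 = 1
s8 (pos 8,9,10,11,12,13,14,15): 1⊕1⊕1⊕1⊕1⊕1⊕0⊕0 = 0
Syndrome s8…s1 = 0100 → error at position 4.

0100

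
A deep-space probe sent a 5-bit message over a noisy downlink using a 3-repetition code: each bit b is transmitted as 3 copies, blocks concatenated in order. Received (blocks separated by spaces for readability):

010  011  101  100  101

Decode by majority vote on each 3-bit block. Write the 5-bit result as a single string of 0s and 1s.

01101

Block 1 (010): 1 one → 0
Block 2 (011): 2 ones → 1
Block 3 (101): 2 ones → 1
Block 4 (100): 1 one → 0
Block 5 (101): 2 ones → 1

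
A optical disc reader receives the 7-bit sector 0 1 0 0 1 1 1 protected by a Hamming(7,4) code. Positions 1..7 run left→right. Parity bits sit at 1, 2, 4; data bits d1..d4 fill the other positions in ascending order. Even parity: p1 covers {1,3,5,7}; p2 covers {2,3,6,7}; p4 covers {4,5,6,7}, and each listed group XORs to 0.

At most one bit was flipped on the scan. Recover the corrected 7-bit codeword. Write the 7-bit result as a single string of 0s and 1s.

s1 (pos 1,3,5,7): 0⊕0⊕1⊕1 = 0
s2 (pos 2,3,6,7): 1⊕0⊕1⊕1 = 1
s4 (pos 4,5,6,7): 0⊕1⊕1⊕1 = 1
Syndrome s4…s1 = 110 → error at position 6.
Flip position 6: 0100111 → 0100101

0100101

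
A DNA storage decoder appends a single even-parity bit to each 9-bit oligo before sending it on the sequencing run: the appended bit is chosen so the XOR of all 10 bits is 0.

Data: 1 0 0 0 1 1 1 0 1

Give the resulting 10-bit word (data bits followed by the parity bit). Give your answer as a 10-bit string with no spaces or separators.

1000111011

XOR of the 9 data bits: 1⊕0⊕0⊕0⊕1⊕1⊕1⊕0⊕1 = 1
Parity bit = 1 (so all 10 bits XOR to 0).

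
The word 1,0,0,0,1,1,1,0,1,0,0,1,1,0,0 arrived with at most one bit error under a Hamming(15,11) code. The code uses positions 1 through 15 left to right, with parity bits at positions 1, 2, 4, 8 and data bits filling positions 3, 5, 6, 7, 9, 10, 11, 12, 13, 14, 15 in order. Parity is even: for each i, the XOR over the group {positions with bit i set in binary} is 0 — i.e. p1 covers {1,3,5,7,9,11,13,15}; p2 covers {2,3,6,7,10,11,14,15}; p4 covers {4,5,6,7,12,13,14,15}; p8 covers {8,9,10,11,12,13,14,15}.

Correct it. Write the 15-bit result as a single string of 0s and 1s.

s1 (pos 1,3,5,7,9,11,13,15): 1⊕0⊕1⊕1⊕1⊕0⊕1⊕0 = 1
s2 (pos 2,3,6,7,10,11,14,15): 0⊕0⊕1⊕1⊕0⊕0⊕0⊕0 = 0
s4 (pos 4,5,6,7,12,13,14,15): 0⊕1⊕1⊕1⊕1⊕1⊕0⊕0 = 1
s8 (pos 8,9,10,11,12,13,14,15): 0⊕1⊕0⊕0⊕1⊕1⊕0⊕0 = 1
Syndrome s8…s1 = 1101 → error at position 13.
Flip position 13: 100011101001100 → 100011101001000

100011101001000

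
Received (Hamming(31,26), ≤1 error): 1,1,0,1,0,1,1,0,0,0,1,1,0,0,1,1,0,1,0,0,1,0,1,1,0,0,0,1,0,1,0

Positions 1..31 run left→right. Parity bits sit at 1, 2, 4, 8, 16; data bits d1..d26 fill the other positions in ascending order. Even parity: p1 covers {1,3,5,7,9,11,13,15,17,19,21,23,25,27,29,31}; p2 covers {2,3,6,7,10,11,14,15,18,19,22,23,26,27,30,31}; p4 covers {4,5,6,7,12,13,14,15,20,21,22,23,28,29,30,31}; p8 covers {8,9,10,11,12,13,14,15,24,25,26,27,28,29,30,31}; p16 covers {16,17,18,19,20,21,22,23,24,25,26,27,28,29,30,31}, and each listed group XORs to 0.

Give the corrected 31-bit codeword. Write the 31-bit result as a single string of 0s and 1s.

1101011000110011010110110001010

s1 (pos 1,3,5,7,9,11,13,15,17,19,21,23,25,27,29,31): 1⊕0⊕0⊕1⊕0⊕1⊕0⊕1⊕0⊕0⊕1⊕1⊕0⊕0⊕0⊕0 = 0
s2 (pos 2,3,6,7,10,11,14,15,18,19,22,23,26,27,30,31): 1⊕0⊕1⊕1⊕0⊕1⊕0⊕1⊕1⊕0⊕0⊕1⊕0⊕0⊕1⊕0 = 0
s4 (pos 4,5,6,7,12,13,14,15,20,21,22,23,28,29,30,31): 1⊕0⊕1⊕1⊕1⊕0⊕0⊕1⊕0⊕1⊕0⊕1⊕1⊕0⊕1⊕0 = 1
s8 (pos 8,9,10,11,12,13,14,15,24,25,26,27,28,29,30,31): 0⊕0⊕0⊕1⊕1⊕0⊕0⊕1⊕1⊕0⊕0⊕0⊕1⊕0⊕1⊕0 = 0
s16 (pos 16,17,18,19,20,21,22,23,24,25,26,27,28,29,30,31): 1⊕0⊕1⊕0⊕0⊕1⊕0⊕1⊕1⊕0⊕0⊕0⊕1⊕0⊕1⊕0 = 1
Syndrome s16…s1 = 10100 → error at position 20.
Flip position 20: 1101011000110011010010110001010 → 1101011000110011010110110001010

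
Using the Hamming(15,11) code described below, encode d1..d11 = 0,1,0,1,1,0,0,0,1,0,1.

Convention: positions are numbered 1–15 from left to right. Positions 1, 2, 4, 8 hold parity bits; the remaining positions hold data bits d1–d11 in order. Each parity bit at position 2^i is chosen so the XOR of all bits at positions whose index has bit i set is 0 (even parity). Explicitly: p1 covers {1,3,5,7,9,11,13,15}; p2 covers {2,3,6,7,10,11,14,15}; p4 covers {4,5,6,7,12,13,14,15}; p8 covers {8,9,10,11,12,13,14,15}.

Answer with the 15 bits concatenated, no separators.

Place data at non-parity positions: p1 p2 0 p4 1 0 1 p8 1 0 0 0 1 0 1
p1 (pos 1,3,5,7,9,11,13,15): XOR of data positions = 0⊕1⊕1⊕1⊕0⊕1⊕1 = 1
p2 (pos 2,3,6,7,10,11,14,15): XOR of data positions = 0⊕0⊕1⊕0⊕0⊕0⊕1 = 0
p4 (pos 4,5,6,7,12,13,14,15): XOR of data positions = 1⊕0⊕1⊕0⊕1⊕0⊕1 = 0
p8 (pos 8,9,10,11,12,13,14,15): XOR of data positions = 1⊕0⊕0⊕0⊕1⊕0⊕1 = 1
Codeword: 100010111000101

100010111000101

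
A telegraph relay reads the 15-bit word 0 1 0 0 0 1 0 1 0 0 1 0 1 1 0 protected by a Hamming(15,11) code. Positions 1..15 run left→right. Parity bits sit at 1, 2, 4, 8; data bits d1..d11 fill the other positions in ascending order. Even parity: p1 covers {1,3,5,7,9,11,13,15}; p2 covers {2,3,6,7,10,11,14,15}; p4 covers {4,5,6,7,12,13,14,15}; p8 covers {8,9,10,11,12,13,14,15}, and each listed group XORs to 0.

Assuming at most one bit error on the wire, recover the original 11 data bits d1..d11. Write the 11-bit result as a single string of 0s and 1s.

00100010110

s1 (pos 1,3,5,7,9,11,13,15): 0⊕0⊕0⊕0⊕0⊕1⊕1⊕0 = 0
s2 (pos 2,3,6,7,10,11,14,15): 1⊕0⊕1⊕0⊕0⊕1⊕1⊕0 = 0
s4 (pos 4,5,6,7,12,13,14,15): 0⊕0⊕1⊕0⊕0⊕1⊕1⊕0 = 1
s8 (pos 8,9,10,11,12,13,14,15): 1⊕0⊕0⊕1⊕0⊕1⊕1⊕0 = 0
Syndrome s8…s1 = 0100 → error at position 4.
Flip position 4: 010001010010110 → 010101010010110
Read data bits from positions 3,5,6,7,9,10,11,12,13,14,15: 00100010110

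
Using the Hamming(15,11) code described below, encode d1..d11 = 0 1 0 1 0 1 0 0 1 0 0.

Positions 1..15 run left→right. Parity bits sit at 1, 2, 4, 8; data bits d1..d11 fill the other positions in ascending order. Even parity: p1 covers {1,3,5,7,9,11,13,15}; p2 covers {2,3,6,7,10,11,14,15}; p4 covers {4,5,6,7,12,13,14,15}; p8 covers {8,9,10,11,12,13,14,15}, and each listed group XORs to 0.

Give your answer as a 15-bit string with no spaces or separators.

Place data at non-parity positions: p1 p2 0 p4 1 0 1 p8 0 1 0 0 1 0 0
p1 (pos 1,3,5,7,9,11,13,15): XOR of data positions = 0⊕1⊕1⊕0⊕0⊕1⊕0 = 1
p2 (pos 2,3,6,7,10,11,14,15): XOR of data positions = 0⊕0⊕1⊕1⊕0⊕0⊕0 = 0
p4 (pos 4,5,6,7,12,13,14,15): XOR of data positions = 1⊕0⊕1⊕0⊕1⊕0⊕0 = 1
p8 (pos 8,9,10,11,12,13,14,15): XOR of data positions = 0⊕1⊕0⊕0⊕1⊕0⊕0 = 0
Codeword: 100110100100100

100110100100100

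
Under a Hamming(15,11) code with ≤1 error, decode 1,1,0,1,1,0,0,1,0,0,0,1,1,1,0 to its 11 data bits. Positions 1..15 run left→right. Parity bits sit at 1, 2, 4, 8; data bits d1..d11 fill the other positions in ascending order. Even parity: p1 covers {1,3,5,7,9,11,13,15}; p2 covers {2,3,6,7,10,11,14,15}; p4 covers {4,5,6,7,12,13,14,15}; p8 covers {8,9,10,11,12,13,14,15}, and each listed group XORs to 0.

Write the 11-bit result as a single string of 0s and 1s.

s1 (pos 1,3,5,7,9,11,13,15): 1⊕0⊕1⊕0⊕0⊕0⊕1⊕0 = 1
s2 (pos 2,3,6,7,10,11,14,15): 1⊕0⊕0⊕0⊕0⊕0⊕1⊕0 = 0
s4 (pos 4,5,6,7,12,13,14,15): 1⊕1⊕0⊕0⊕1⊕1⊕1⊕0 = 1
s8 (pos 8,9,10,11,12,13,14,15): 1⊕0⊕0⊕0⊕1⊕1⊕1⊕0 = 0
Syndrome s8…s1 = 0101 → error at position 5.
Flip position 5: 110110010001110 → 110100010001110
Read data bits from positions 3,5,6,7,9,10,11,12,13,14,15: 00000001110

00000001110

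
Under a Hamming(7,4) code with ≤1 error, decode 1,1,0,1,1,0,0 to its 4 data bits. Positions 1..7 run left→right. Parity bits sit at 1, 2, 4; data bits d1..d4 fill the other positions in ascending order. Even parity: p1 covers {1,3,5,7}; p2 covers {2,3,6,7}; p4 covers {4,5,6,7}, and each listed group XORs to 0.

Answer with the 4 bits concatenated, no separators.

0100

s1 (pos 1,3,5,7): 1⊕0⊕1⊕0 = 0
s2 (pos 2,3,6,7): 1⊕0⊕0⊕0 = 1
s4 (pos 4,5,6,7): 1⊕1⊕0⊕0 = 0
Syndrome s4…s1 = 010 → error at position 2.
Flip position 2: 1101100 → 1001100
Read data bits from positions 3,5,6,7: 0100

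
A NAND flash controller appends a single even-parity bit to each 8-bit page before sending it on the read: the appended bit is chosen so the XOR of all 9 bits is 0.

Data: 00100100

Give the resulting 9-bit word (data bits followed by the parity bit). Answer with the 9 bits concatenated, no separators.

001001000

XOR of the 8 data bits: 0⊕0⊕1⊕0⊕0⊕1⊕0⊕0 = 0
Parity bit = 0 (so all 9 bits XOR to 0).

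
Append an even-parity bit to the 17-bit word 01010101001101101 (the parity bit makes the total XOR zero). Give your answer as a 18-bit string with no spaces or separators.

XOR of the 17 data bits: 0⊕1⊕0⊕1⊕0⊕1⊕0⊕1⊕0⊕0⊕1⊕1⊕0⊕1⊕1⊕0⊕1 = 1
Parity bit = 1 (so all 18 bits XOR to 0).

010101010011011011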